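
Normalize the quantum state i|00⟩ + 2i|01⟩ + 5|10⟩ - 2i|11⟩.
0.1715i|00⟩ + 0.343i|01⟩ + 0.8575|10⟩ - 0.343i|11⟩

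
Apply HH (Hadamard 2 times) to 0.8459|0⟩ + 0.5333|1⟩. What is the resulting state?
0.8459|0⟩ + 0.5333|1⟩

H² = I, so an even number of Hadamards cancels: H^2 = I and the state is unchanged.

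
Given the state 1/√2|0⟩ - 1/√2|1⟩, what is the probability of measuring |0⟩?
1/2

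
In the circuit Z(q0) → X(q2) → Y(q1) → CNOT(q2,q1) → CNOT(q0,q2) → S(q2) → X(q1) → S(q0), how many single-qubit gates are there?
6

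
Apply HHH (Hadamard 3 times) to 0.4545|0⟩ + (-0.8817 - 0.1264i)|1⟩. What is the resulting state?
(-0.3021 - 0.08938i)|0⟩ + (0.9448 + 0.08938i)|1⟩

H² = I, so H^3 = H: a single Hadamard. With (a, b) = (0.4545, (-0.8817 - 0.1264i)), H gives ((a + b)/√2, (a − b)/√2) = ((-0.3021 - 0.08938i), (0.9448 + 0.08938i)).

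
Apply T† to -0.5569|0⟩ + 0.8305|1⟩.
-0.5569|0⟩ + (0.5873 - 0.5873i)|1⟩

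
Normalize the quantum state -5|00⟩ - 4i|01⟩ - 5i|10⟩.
-0.6155|00⟩ - 0.4924i|01⟩ - 0.6155i|10⟩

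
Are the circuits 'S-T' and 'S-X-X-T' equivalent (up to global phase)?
Yes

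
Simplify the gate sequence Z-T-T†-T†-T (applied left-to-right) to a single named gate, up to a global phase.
Z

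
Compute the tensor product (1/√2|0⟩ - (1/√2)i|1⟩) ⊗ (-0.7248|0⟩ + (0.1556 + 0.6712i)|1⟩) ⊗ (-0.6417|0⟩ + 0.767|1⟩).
0.3289|000⟩ - 0.3931|001⟩ + (-0.0706 - 0.3046i)|010⟩ + (0.08439 + 0.364i)|011⟩ - 0.3289i|100⟩ + 0.3931i|101⟩ + (-0.3046 + 0.0706i)|110⟩ + (0.364 - 0.08439i)|111⟩

amp(|b₁b₂…⟩) = product of the factor amplitudes for bits b₁, b₂, …; only kets whose every factor amplitude is nonzero survive.
|000⟩: (1/√2)(-0.7248)(-0.6417) = 0.3289
|001⟩: (1/√2)(-0.7248)(0.767) = -0.3931
|010⟩: (1/√2)(0.1556 + 0.6712i)(-0.6417) = (-0.0706 - 0.3046i)
|011⟩: (1/√2)(0.1556 + 0.6712i)(0.767) = (0.08439 + 0.364i)
|100⟩: (-(1/√2)i)(-0.7248)(-0.6417) = -0.3289i
|101⟩: (-(1/√2)i)(-0.7248)(0.767) = 0.3931i
|110⟩: (-(1/√2)i)(0.1556 + 0.6712i)(-0.6417) = (-0.3046 + 0.0706i)
|111⟩: (-(1/√2)i)(0.1556 + 0.6712i)(0.767) = (0.364 - 0.08439i)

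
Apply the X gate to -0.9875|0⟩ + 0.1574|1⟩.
0.1574|0⟩ - 0.9875|1⟩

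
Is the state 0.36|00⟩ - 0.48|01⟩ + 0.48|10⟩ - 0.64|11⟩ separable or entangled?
Separable

Writing the state as a|00⟩ + b|01⟩ + c|10⟩ + d|11⟩, it is a product state iff ad − bc = 0.
Here (a, b, c, d) = (0.36, -0.48, 0.48, -0.64): ad − bc = (0.36)(-0.64) − (-0.48)(0.48) = 0, so the state is separable.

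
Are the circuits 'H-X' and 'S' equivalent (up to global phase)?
No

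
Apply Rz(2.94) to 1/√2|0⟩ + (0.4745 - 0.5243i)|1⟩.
(0.07115 - 0.7035i)|0⟩ + (0.5694 + 0.4193i)|1⟩

Rz(2.94) = [[e^(−iθ/2), 0], [0, e^(iθ/2)]] with e^(±iθ/2) = cos(θ/2) ± i·sin(θ/2); θ = 2.94, cos(θ/2) ≈ 0.100626, sin(θ/2) ≈ 0.994924.
With a = amp(|0⟩) = 1/√2 and b = amp(|1⟩) = (0.4745 - 0.5243i):
new amp(|0⟩) = (0.100626 - 0.994924i)·a = (0.07115 - 0.7035i)
new amp(|1⟩) = (0.100626 + 0.994924i)·b = (0.5694 + 0.4193i)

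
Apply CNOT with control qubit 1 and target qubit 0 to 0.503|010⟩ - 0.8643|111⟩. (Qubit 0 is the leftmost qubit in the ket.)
-0.8643|011⟩ + 0.503|110⟩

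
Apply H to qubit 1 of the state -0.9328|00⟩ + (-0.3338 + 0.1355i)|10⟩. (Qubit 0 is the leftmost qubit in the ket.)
-0.6596|00⟩ - 0.6596|01⟩ + (-0.236 + 0.09581i)|10⟩ + (-0.236 + 0.09581i)|11⟩

H on qubit 1 mixes each pair of kets that differ only in qubit 1: amplitudes (a, b) of (|…0…⟩, |…1…⟩) become ((a + b)/√2, (a − b)/√2). Kets absent from the input have amplitude 0.
(|00⟩, |01⟩): (a, b) = (-0.9328, 0) → (-0.6596, -0.6596)
(|10⟩, |11⟩): (a, b) = ((-0.3338 + 0.1355i), 0) → ((-0.236 + 0.09581i), (-0.236 + 0.09581i))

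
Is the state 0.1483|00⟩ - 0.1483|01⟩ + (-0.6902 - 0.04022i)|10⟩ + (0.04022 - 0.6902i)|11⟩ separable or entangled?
Entangled

Writing the state as a|00⟩ + b|01⟩ + c|10⟩ + d|11⟩, it is a product state iff ad − bc = 0.
Here (a, b, c, d) = (0.1483, -0.1483, (-0.6902 - 0.04022i), (0.04022 - 0.6902i)): ad − bc = (0.1483)(0.04022 - 0.6902i) − (-0.1483)(-0.6902 - 0.04022i) = (-0.09639 - 0.1083i) ≠ 0, so the state is entangled.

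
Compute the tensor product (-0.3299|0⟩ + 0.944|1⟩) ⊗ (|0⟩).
-0.3299|00⟩ + 0.944|10⟩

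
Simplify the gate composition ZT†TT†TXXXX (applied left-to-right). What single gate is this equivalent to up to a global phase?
Z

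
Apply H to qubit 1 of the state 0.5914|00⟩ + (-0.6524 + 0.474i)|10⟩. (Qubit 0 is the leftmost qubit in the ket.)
0.4182|00⟩ + 0.4182|01⟩ + (-0.4613 + 0.3352i)|10⟩ + (-0.4613 + 0.3352i)|11⟩

H on qubit 1 mixes each pair of kets that differ only in qubit 1: amplitudes (a, b) of (|…0…⟩, |…1…⟩) become ((a + b)/√2, (a − b)/√2). Kets absent from the input have amplitude 0.
(|00⟩, |01⟩): (a, b) = (0.5914, 0) → (0.4182, 0.4182)
(|10⟩, |11⟩): (a, b) = ((-0.6524 + 0.474i), 0) → ((-0.4613 + 0.3352i), (-0.4613 + 0.3352i))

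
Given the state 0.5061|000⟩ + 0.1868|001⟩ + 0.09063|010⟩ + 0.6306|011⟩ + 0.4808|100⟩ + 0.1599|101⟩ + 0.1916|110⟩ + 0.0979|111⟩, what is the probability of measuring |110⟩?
0.03671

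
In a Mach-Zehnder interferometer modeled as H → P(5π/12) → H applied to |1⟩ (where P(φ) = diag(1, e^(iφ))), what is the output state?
(0.3706 - 0.483i)|0⟩ + (0.6294 + 0.483i)|1⟩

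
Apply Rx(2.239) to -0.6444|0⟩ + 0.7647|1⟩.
(-0.281 - 0.6881i)|0⟩ + (0.3335 + 0.5799i)|1⟩

Rx(2.239) = [[cos(θ/2), −i·sin(θ/2)], [−i·sin(θ/2), cos(θ/2)]]; θ = 2.239, cos(θ/2) ≈ 0.436132, sin(θ/2) ≈ 0.899882.
With a = amp(|0⟩) = -0.6444 and b = amp(|1⟩) = 0.7647:
new amp(|0⟩) = (0.436132)·a + (-0.899882i)·b = (-0.281 - 0.6881i)
new amp(|1⟩) = (-0.899882i)·a + (0.436132)·b = (0.3335 + 0.5799i)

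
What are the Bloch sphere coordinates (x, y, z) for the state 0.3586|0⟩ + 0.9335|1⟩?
(0.6695, 0, -0.7428)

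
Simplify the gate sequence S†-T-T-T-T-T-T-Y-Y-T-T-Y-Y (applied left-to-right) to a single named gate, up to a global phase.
S†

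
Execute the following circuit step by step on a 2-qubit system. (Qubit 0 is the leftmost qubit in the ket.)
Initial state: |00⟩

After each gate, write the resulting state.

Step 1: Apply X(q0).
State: |10⟩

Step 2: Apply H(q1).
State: 1/√2|10⟩ + 1/√2|11⟩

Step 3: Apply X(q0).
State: 1/√2|00⟩ + 1/√2|01⟩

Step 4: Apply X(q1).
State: 1/√2|00⟩ + 1/√2|01⟩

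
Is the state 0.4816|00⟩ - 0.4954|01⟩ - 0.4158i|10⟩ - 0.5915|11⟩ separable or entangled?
Entangled

Writing the state as a|00⟩ + b|01⟩ + c|10⟩ + d|11⟩, it is a product state iff ad − bc = 0.
Here (a, b, c, d) = (0.4816, -0.4954, -0.4158i, -0.5915): ad − bc = (0.4816)(-0.5915) − (-0.4954)(-0.4158i) = (-0.2849 - 0.206i) ≠ 0, so the state is entangled.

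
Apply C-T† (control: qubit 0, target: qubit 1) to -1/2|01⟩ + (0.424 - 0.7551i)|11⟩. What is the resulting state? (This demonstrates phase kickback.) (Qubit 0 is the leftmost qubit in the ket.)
-1/2|01⟩ + (-0.2341 - 0.8337i)|11⟩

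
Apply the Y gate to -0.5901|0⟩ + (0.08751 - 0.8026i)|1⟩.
(-0.8026 - 0.08751i)|0⟩ - 0.5901i|1⟩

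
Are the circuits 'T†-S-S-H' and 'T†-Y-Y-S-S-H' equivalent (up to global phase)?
Yes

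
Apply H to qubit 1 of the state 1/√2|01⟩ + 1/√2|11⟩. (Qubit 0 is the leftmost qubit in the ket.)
1/2|00⟩ - 1/2|01⟩ + 1/2|10⟩ - 1/2|11⟩

H on qubit 1 mixes each pair of kets that differ only in qubit 1: amplitudes (a, b) of (|…0…⟩, |…1…⟩) become ((a + b)/√2, (a − b)/√2). Kets absent from the input have amplitude 0.
(|00⟩, |01⟩): (a, b) = (0, 1/√2) → (1/2, -1/2)
(|10⟩, |11⟩): (a, b) = (0, 1/√2) → (1/2, -1/2)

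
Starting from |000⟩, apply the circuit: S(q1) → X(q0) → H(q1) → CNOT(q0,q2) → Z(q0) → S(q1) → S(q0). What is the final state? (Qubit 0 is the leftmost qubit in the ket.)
-(1/√2)i|101⟩ + 1/√2|111⟩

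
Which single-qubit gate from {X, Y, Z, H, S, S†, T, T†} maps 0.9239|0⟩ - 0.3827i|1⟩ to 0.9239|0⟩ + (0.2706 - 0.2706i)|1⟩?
T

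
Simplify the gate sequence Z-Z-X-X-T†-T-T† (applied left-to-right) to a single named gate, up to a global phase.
T†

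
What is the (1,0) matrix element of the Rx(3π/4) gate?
-0.9239i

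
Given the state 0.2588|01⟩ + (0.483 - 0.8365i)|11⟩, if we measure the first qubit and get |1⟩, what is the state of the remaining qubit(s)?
(0.5 - 0.866i)|1⟩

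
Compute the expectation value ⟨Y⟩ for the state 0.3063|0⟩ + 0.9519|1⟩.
0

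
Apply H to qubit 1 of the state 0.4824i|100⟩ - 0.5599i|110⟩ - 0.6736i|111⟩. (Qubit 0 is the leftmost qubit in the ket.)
-0.0548i|100⟩ - 0.4763i|101⟩ + 0.737i|110⟩ + 0.4763i|111⟩

H on qubit 1 mixes each pair of kets that differ only in qubit 1: amplitudes (a, b) of (|…0…⟩, |…1…⟩) become ((a + b)/√2, (a − b)/√2). Kets absent from the input have amplitude 0.
(|100⟩, |110⟩): (a, b) = (0.4824i, -0.5599i) → (-0.0548i, 0.737i)
(|101⟩, |111⟩): (a, b) = (0, -0.6736i) → (-0.4763i, 0.4763i)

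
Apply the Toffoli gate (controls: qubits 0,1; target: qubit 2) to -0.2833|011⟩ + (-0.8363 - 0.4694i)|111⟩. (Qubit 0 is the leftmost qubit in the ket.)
-0.2833|011⟩ + (-0.8363 - 0.4694i)|110⟩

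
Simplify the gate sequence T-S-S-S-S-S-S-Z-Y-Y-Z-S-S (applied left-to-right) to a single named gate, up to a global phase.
T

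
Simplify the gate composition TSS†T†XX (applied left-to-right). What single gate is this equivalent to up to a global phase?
I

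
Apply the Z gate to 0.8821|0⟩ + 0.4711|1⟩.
0.8821|0⟩ - 0.4711|1⟩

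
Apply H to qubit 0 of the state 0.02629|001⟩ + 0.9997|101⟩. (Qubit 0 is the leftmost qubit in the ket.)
0.7255|001⟩ - 0.6883|101⟩

H on qubit 0 mixes each pair of kets that differ only in qubit 0: amplitudes (a, b) of (|…0…⟩, |…1…⟩) become ((a + b)/√2, (a − b)/√2). Kets absent from the input have amplitude 0.
(|001⟩, |101⟩): (a, b) = (0.02629, 0.9997) → (0.7255, -0.6883)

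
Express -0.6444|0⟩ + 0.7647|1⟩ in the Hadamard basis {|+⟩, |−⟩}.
0.08506|+⟩ - 0.9964|−⟩

With |ψ⟩ = α|0⟩ + β|1⟩, the Hadamard-basis coefficients are ⟨+|ψ⟩ = (α + β)/√2 and ⟨−|ψ⟩ = (α − β)/√2.
Here α = -0.6444, β = 0.7647: (α + β)/√2 = 0.08506, (α − β)/√2 = -0.9964.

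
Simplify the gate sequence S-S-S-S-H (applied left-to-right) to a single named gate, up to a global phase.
H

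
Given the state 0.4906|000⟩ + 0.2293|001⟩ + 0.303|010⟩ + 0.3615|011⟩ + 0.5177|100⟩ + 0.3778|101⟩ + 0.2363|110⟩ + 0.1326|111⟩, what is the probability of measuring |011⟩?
0.1307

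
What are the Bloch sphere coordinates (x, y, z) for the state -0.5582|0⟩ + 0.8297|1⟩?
(-0.9263, 0, -0.3768)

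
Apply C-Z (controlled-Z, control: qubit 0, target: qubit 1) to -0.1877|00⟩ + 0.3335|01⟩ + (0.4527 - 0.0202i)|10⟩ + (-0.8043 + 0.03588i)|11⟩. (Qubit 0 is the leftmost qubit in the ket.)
-0.1877|00⟩ + 0.3335|01⟩ + (0.4527 - 0.0202i)|10⟩ + (0.8043 - 0.03588i)|11⟩

C-Z leaves the control-|0⟩ kets |00⟩, |01⟩ unchanged and applies Z to qubit 1 on the control-|1⟩ pair (|10⟩, |11⟩).
Z = [[1, 0], [0, -1]].
With a = amp(|10⟩) = (0.4527 - 0.0202i) and b = amp(|11⟩) = (-0.8043 + 0.03588i):
new amp(|10⟩) = (1)·a = (0.4527 - 0.0202i)
new amp(|11⟩) = (-1)·b = (0.8043 - 0.03588i)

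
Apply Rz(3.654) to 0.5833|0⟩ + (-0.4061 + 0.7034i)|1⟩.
(-0.1478 - 0.5643i)|0⟩ + (-0.5775 - 0.5711i)|1⟩

Rz(3.654) = [[e^(−iθ/2), 0], [0, e^(iθ/2)]] with e^(±iθ/2) = cos(θ/2) ± i·sin(θ/2); θ = 3.654, cos(θ/2) ≈ -0.25341, sin(θ/2) ≈ 0.967359.
With a = amp(|0⟩) = 0.5833 and b = amp(|1⟩) = (-0.4061 + 0.7034i):
new amp(|0⟩) = (-0.25341 - 0.967359i)·a = (-0.1478 - 0.5643i)
new amp(|1⟩) = (-0.25341 + 0.967359i)·b = (-0.5775 - 0.5711i)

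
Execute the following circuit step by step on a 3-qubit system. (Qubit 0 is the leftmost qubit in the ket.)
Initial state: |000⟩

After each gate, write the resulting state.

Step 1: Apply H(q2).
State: 1/√2|000⟩ + 1/√2|001⟩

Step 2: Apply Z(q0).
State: 1/√2|000⟩ + 1/√2|001⟩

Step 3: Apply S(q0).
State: 1/√2|000⟩ + 1/√2|001⟩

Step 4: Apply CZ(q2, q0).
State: 1/√2|000⟩ + 1/√2|001⟩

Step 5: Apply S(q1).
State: 1/√2|000⟩ + 1/√2|001⟩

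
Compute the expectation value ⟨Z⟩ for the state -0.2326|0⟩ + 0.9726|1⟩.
-0.8918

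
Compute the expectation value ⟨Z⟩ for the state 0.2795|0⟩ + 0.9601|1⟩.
-0.8437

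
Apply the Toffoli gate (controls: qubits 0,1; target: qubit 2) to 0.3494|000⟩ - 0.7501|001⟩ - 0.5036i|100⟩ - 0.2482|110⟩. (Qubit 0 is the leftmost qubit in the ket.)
0.3494|000⟩ - 0.7501|001⟩ - 0.5036i|100⟩ - 0.2482|111⟩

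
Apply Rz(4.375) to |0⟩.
(-0.5783 - 0.8158i)|0⟩

Rz(4.375) = [[e^(−iθ/2), 0], [0, e^(iθ/2)]] with e^(±iθ/2) = cos(θ/2) ± i·sin(θ/2); θ = 4.375, cos(θ/2) ≈ -0.578349, sin(θ/2) ≈ 0.815789.
With a = amp(|0⟩) = 1 and b = amp(|1⟩) = 0:
new amp(|0⟩) = (-0.578349 - 0.815789i)·a = (-0.5783 - 0.8158i)
new amp(|1⟩) = (-0.578349 + 0.815789i)·b = 0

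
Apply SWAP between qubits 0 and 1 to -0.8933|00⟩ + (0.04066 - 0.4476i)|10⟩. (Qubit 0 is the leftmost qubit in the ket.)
-0.8933|00⟩ + (0.04066 - 0.4476i)|01⟩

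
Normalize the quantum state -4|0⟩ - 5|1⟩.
-0.6247|0⟩ - 0.7809|1⟩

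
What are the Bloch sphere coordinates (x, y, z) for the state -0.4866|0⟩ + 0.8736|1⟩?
(-0.8502, 0, -0.5264)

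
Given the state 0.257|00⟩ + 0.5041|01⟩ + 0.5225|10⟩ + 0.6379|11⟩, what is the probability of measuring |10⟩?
0.273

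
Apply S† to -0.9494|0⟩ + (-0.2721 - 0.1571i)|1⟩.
-0.9494|0⟩ + (-0.1571 + 0.2721i)|1⟩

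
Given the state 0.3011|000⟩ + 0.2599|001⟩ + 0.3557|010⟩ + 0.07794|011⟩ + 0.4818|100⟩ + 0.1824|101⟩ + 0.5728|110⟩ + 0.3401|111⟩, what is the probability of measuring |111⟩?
0.1157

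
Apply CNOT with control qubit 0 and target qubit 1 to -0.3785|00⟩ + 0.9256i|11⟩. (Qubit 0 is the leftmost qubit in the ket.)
-0.3785|00⟩ + 0.9256i|10⟩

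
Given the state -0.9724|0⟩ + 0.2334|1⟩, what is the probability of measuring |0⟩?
0.9456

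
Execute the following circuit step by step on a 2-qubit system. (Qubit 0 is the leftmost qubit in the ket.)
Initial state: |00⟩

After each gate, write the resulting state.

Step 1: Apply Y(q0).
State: i|10⟩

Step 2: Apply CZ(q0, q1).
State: i|10⟩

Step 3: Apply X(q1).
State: i|11⟩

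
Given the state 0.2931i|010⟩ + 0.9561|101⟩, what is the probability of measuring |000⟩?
0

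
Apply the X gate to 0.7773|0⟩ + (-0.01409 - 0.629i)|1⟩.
(-0.01409 - 0.629i)|0⟩ + 0.7773|1⟩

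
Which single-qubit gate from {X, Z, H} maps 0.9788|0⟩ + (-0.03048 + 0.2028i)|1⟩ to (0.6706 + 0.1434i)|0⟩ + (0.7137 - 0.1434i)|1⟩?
H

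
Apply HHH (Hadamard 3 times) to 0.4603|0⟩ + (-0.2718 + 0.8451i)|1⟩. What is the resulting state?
(0.1333 + 0.5976i)|0⟩ + (0.5177 - 0.5976i)|1⟩

H² = I, so H^3 = H: a single Hadamard. With (a, b) = (0.4603, (-0.2718 + 0.8451i)), H gives ((a + b)/√2, (a − b)/√2) = ((0.1333 + 0.5976i), (0.5177 - 0.5976i)).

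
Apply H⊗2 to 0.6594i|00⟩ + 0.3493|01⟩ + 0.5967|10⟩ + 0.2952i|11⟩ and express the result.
(0.473 + 0.4773i)|00⟩ + (0.1237 + 0.1821i)|01⟩ + (-0.1237 + 0.1821i)|10⟩ + (-0.473 + 0.4773i)|11⟩

H⊗2 gives amp(|y⟩) = (1/2) Σ_x (−1)^(x·y) amp(|x⟩), where x·y is the number of positions in which both x and y have a 1.
|00⟩: (0.6594i + 0.3493 + 0.5967 + 0.2952i)/2 = (0.473 + 0.4773i)
|01⟩: (0.6594i - 0.3493 + 0.5967 - 0.2952i)/2 = (0.1237 + 0.1821i)
|10⟩: (0.6594i + 0.3493 - 0.5967 - 0.2952i)/2 = (-0.1237 + 0.1821i)
|11⟩: (0.6594i - 0.3493 - 0.5967 + 0.2952i)/2 = (-0.473 + 0.4773i)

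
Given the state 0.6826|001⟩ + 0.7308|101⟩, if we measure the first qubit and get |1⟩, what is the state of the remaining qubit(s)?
|01⟩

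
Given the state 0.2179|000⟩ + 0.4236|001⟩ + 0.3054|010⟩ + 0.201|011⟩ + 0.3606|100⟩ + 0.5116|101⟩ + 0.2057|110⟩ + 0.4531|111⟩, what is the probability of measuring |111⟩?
0.2053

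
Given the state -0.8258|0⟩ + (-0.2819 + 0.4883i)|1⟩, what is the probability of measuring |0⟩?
0.6819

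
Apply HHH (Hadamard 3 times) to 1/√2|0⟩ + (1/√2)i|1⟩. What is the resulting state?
(1/2 + (1/2)i)|0⟩ + (1/2 - (1/2)i)|1⟩

H² = I, so H^3 = H: a single Hadamard. With (a, b) = (1/√2, (1/√2)i), H gives ((a + b)/√2, (a − b)/√2) = ((1/2 + (1/2)i), (1/2 - (1/2)i)).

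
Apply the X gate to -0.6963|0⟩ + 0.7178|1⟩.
0.7178|0⟩ - 0.6963|1⟩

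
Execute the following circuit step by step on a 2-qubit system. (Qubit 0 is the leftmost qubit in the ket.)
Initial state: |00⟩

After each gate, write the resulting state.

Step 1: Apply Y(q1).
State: i|01⟩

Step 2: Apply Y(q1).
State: |00⟩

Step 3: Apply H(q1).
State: 1/√2|00⟩ + 1/√2|01⟩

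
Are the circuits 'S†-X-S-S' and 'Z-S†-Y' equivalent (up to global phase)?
No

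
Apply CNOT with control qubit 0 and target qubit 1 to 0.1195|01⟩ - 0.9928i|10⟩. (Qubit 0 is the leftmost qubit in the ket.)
0.1195|01⟩ - 0.9928i|11⟩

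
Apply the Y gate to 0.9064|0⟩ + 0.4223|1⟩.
-0.4223i|0⟩ + 0.9064i|1⟩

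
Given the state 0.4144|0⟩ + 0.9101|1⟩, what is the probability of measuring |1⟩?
0.8283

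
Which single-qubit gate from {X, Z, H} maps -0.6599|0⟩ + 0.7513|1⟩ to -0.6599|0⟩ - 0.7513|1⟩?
Z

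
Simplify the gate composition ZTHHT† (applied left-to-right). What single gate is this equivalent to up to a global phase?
Z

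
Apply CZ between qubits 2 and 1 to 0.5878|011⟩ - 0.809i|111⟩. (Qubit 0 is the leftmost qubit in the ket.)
-0.5878|011⟩ + 0.809i|111⟩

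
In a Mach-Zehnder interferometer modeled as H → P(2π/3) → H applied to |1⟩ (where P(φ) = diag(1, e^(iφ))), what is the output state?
(0.75 - 0.433i)|0⟩ + (0.25 + 0.433i)|1⟩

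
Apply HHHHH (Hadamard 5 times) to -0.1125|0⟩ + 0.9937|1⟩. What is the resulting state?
0.6231|0⟩ - 0.7822|1⟩

H² = I, so H^5 = H: a single Hadamard. With (a, b) = (-0.1125, 0.9937), H gives ((a + b)/√2, (a − b)/√2) = (0.6231, -0.7822).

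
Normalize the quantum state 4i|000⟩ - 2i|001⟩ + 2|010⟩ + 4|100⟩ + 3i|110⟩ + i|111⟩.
0.5657i|000⟩ - 0.2828i|001⟩ + 0.2828|010⟩ + 0.5657|100⟩ + 0.4243i|110⟩ + 0.1414i|111⟩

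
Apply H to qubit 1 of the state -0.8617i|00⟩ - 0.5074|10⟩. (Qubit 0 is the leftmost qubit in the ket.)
-0.6093i|00⟩ - 0.6093i|01⟩ - 0.3588|10⟩ - 0.3588|11⟩

H on qubit 1 mixes each pair of kets that differ only in qubit 1: amplitudes (a, b) of (|…0…⟩, |…1…⟩) become ((a + b)/√2, (a − b)/√2). Kets absent from the input have amplitude 0.
(|00⟩, |01⟩): (a, b) = (-0.8617i, 0) → (-0.6093i, -0.6093i)
(|10⟩, |11⟩): (a, b) = (-0.5074, 0) → (-0.3588, -0.3588)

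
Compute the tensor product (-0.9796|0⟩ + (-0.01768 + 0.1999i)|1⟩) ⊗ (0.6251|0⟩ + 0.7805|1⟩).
-0.6123|00⟩ - 0.7646|01⟩ + (-0.01105 + 0.125i)|10⟩ + (-0.0138 + 0.156i)|11⟩

amp(|b₁b₂…⟩) = product of the factor amplitudes for bits b₁, b₂, …; only kets whose every factor amplitude is nonzero survive.
|00⟩: (-0.9796)(0.6251) = -0.6123
|01⟩: (-0.9796)(0.7805) = -0.7646
|10⟩: (-0.01768 + 0.1999i)(0.6251) = (-0.01105 + 0.125i)
|11⟩: (-0.01768 + 0.1999i)(0.7805) = (-0.0138 + 0.156i)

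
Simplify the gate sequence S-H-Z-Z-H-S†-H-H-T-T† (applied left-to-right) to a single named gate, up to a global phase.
I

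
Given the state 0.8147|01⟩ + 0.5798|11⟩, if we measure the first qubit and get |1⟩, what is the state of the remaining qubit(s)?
|1⟩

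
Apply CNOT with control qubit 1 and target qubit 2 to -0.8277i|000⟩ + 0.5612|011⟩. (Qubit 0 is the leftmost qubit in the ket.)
-0.8277i|000⟩ + 0.5612|010⟩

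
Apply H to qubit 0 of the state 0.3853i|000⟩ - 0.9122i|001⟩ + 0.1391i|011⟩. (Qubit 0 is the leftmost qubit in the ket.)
0.2724i|000⟩ - 0.645i|001⟩ + 0.09836i|011⟩ + 0.2724i|100⟩ - 0.645i|101⟩ + 0.09836i|111⟩

H on qubit 0 mixes each pair of kets that differ only in qubit 0: amplitudes (a, b) of (|…0…⟩, |…1…⟩) become ((a + b)/√2, (a − b)/√2). Kets absent from the input have amplitude 0.
(|000⟩, |100⟩): (a, b) = (0.3853i, 0) → (0.2724i, 0.2724i)
(|001⟩, |101⟩): (a, b) = (-0.9122i, 0) → (-0.645i, -0.645i)
(|011⟩, |111⟩): (a, b) = (0.1391i, 0) → (0.09836i, 0.09836i)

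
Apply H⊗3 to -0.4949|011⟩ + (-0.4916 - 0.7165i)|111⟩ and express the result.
(-0.3488 - 0.2533i)|000⟩ + (0.3488 + 0.2533i)|001⟩ + (0.3488 + 0.2533i)|010⟩ + (-0.3488 - 0.2533i)|011⟩ + (-0.001167 + 0.2533i)|100⟩ + (0.001167 - 0.2533i)|101⟩ + (0.001167 - 0.2533i)|110⟩ + (-0.001167 + 0.2533i)|111⟩

H⊗3 gives amp(|y⟩) = (1/2√2) Σ_x (−1)^(x·y) amp(|x⟩), where x·y is the number of positions in which both x and y have a 1.
|000⟩: (-0.4949 + (-0.4916 - 0.7165i))/(2√2) = (-0.3488 - 0.2533i)
|001⟩: (0.4949 - (-0.4916 - 0.7165i))/(2√2) = (0.3488 + 0.2533i)
|010⟩: (0.4949 - (-0.4916 - 0.7165i))/(2√2) = (0.3488 + 0.2533i)
|011⟩: (-0.4949 + (-0.4916 - 0.7165i))/(2√2) = (-0.3488 - 0.2533i)
|100⟩: (-0.4949 - (-0.4916 - 0.7165i))/(2√2) = (-0.001167 + 0.2533i)
|101⟩: (0.4949 + (-0.4916 - 0.7165i))/(2√2) = (0.001167 - 0.2533i)
|110⟩: (0.4949 + (-0.4916 - 0.7165i))/(2√2) = (0.001167 - 0.2533i)
|111⟩: (-0.4949 - (-0.4916 - 0.7165i))/(2√2) = (-0.001167 + 0.2533i)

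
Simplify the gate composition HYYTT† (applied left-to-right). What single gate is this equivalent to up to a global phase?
H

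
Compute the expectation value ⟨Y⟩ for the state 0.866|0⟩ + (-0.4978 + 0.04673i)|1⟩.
0.08094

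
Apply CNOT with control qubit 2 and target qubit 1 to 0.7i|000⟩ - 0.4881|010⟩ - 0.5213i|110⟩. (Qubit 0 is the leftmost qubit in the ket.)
0.7i|000⟩ - 0.4881|010⟩ - 0.5213i|110⟩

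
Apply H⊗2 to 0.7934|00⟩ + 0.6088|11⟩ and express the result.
0.7011|00⟩ + 0.0923|01⟩ + 0.0923|10⟩ + 0.7011|11⟩

H⊗2 gives amp(|y⟩) = (1/2) Σ_x (−1)^(x·y) amp(|x⟩), where x·y is the number of positions in which both x and y have a 1.
|00⟩: (0.7934 + 0.6088)/2 = 0.7011
|01⟩: (0.7934 - 0.6088)/2 = 0.0923
|10⟩: (0.7934 - 0.6088)/2 = 0.0923
|11⟩: (0.7934 + 0.6088)/2 = 0.7011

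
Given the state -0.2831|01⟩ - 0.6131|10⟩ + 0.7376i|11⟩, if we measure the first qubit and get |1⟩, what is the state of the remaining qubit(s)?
-0.6392|0⟩ + 0.769i|1⟩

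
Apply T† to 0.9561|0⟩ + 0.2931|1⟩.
0.9561|0⟩ + (0.2073 - 0.2073i)|1⟩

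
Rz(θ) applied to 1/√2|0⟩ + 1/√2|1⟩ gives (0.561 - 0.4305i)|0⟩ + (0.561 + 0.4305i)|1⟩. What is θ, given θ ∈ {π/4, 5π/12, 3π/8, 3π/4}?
5π/12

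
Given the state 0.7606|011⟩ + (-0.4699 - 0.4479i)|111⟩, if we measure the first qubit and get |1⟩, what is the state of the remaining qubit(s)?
(-0.7238 - 0.69i)|11⟩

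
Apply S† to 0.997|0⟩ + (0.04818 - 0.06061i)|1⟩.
0.997|0⟩ + (-0.06061 - 0.04818i)|1⟩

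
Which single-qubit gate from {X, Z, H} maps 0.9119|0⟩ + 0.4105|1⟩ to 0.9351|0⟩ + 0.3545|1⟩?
H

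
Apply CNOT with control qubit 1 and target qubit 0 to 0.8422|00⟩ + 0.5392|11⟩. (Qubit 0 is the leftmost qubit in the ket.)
0.8422|00⟩ + 0.5392|01⟩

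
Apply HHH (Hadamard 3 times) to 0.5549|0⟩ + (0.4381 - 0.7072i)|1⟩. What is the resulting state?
(0.7022 - 0.5001i)|0⟩ + (0.08259 + 0.5001i)|1⟩

H² = I, so H^3 = H: a single Hadamard. With (a, b) = (0.5549, (0.4381 - 0.7072i)), H gives ((a + b)/√2, (a − b)/√2) = ((0.7022 - 0.5001i), (0.08259 + 0.5001i)).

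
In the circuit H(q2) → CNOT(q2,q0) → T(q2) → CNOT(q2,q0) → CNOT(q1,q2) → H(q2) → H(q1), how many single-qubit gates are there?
4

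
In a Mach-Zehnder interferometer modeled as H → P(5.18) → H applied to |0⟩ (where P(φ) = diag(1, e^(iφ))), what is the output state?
(0.7254 - 0.4463i)|0⟩ + (0.2746 + 0.4463i)|1⟩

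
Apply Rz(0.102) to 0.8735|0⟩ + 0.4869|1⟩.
(0.8724 - 0.04453i)|0⟩ + (0.4863 + 0.02482i)|1⟩

Rz(0.102) = [[e^(−iθ/2), 0], [0, e^(iθ/2)]] with e^(±iθ/2) = cos(θ/2) ± i·sin(θ/2); θ = 0.102, cos(θ/2) ≈ 0.9987, sin(θ/2) ≈ 0.0509779.
With a = amp(|0⟩) = 0.8735 and b = amp(|1⟩) = 0.4869:
new amp(|0⟩) = (0.9987 - 0.0509779i)·a = (0.8724 - 0.04453i)
new amp(|1⟩) = (0.9987 + 0.0509779i)·b = (0.4863 + 0.02482i)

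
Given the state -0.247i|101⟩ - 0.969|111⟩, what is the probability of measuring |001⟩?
0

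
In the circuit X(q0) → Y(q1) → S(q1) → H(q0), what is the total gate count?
4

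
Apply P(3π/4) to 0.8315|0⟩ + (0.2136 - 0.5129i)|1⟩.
0.8315|0⟩ + (0.2116 + 0.5137i)|1⟩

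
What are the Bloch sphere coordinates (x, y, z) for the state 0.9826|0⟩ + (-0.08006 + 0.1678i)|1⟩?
(-0.1573, 0.3298, 0.9309)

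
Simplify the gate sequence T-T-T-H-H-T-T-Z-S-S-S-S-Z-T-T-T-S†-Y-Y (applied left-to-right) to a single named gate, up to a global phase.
S†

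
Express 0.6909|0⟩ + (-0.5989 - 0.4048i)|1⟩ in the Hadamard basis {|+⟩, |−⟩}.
(0.06505 - 0.2862i)|+⟩ + (0.912 + 0.2862i)|−⟩

With |ψ⟩ = α|0⟩ + β|1⟩, the Hadamard-basis coefficients are ⟨+|ψ⟩ = (α + β)/√2 and ⟨−|ψ⟩ = (α − β)/√2.
Here α = 0.6909, β = (-0.5989 - 0.4048i): (α + β)/√2 = (0.06505 - 0.2862i), (α − β)/√2 = (0.912 + 0.2862i).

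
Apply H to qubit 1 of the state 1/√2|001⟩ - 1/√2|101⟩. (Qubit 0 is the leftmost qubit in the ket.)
1/2|001⟩ + 1/2|011⟩ - 1/2|101⟩ - 1/2|111⟩

H on qubit 1 mixes each pair of kets that differ only in qubit 1: amplitudes (a, b) of (|…0…⟩, |…1…⟩) become ((a + b)/√2, (a − b)/√2). Kets absent from the input have amplitude 0.
(|001⟩, |011⟩): (a, b) = (1/√2, 0) → (1/2, 1/2)
(|101⟩, |111⟩): (a, b) = (-1/√2, 0) → (-1/2, -1/2)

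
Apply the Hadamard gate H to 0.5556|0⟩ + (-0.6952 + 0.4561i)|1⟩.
(-0.09871 + 0.3225i)|0⟩ + (0.8844 - 0.3225i)|1⟩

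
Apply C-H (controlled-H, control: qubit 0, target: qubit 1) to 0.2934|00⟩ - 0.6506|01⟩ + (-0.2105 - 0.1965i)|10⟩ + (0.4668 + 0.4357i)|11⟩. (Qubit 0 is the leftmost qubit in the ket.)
0.2934|00⟩ - 0.6506|01⟩ + (0.1812 + 0.1691i)|10⟩ + (-0.4789 - 0.447i)|11⟩

C-H leaves the control-|0⟩ kets |00⟩, |01⟩ unchanged and applies H to qubit 1 on the control-|1⟩ pair (|10⟩, |11⟩).
H = [[1/√2, 1/√2], [1/√2, -1/√2]].
With a = amp(|10⟩) = (-0.2105 - 0.1965i) and b = amp(|11⟩) = (0.4668 + 0.4357i):
new amp(|10⟩) = (1/√2)·a + (1/√2)·b = (0.1812 + 0.1691i)
new amp(|11⟩) = (1/√2)·a + (-1/√2)·b = (-0.4789 - 0.447i)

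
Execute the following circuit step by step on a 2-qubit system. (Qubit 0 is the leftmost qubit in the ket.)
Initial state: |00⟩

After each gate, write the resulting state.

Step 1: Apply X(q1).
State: |01⟩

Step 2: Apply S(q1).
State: i|01⟩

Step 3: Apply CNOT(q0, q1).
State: i|01⟩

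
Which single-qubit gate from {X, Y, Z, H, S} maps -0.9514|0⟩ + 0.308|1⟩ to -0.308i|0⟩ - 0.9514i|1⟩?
Y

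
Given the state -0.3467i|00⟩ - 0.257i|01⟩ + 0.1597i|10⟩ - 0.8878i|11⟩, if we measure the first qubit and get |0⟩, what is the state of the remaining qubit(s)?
-0.8034i|0⟩ - 0.5955i|1⟩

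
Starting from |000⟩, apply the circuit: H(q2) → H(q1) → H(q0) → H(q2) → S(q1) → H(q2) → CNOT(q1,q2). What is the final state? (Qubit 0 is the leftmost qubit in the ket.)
1/√8|000⟩ + 1/√8|001⟩ + (1/√8)i|010⟩ + (1/√8)i|011⟩ + 1/√8|100⟩ + 1/√8|101⟩ + (1/√8)i|110⟩ + (1/√8)i|111⟩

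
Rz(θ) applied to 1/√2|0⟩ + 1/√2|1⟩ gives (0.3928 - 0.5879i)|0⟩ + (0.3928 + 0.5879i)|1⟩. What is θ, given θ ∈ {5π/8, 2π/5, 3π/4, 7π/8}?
5π/8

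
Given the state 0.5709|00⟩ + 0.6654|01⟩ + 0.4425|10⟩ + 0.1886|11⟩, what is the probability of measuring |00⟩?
0.3259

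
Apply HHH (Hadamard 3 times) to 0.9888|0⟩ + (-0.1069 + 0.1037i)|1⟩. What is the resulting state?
(0.6236 + 0.07333i)|0⟩ + (0.7748 - 0.07333i)|1⟩

H² = I, so H^3 = H: a single Hadamard. With (a, b) = (0.9888, (-0.1069 + 0.1037i)), H gives ((a + b)/√2, (a − b)/√2) = ((0.6236 + 0.07333i), (0.7748 - 0.07333i)).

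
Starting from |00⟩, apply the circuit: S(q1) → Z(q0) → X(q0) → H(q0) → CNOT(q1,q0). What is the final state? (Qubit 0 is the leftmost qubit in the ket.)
1/√2|00⟩ - 1/√2|10⟩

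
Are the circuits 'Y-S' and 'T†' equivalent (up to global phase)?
No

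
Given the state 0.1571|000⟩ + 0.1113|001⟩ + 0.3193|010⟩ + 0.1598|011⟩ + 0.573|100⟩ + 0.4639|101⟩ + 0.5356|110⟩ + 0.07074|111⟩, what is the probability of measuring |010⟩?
0.102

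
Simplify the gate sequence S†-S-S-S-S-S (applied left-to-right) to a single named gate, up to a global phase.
I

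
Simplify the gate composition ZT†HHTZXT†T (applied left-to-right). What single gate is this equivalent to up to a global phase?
X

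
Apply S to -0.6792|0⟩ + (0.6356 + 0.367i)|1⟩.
-0.6792|0⟩ + (-0.367 + 0.6356i)|1⟩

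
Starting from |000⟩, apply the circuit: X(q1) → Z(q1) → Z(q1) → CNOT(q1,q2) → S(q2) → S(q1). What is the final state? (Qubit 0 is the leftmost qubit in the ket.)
-|011⟩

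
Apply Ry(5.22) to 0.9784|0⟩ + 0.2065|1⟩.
-0.9481|0⟩ + 0.318|1⟩

Ry(5.22) = [[cos(θ/2), −sin(θ/2)], [sin(θ/2), cos(θ/2)]]; θ = 5.22, cos(θ/2) ≈ -0.862001, sin(θ/2) ≈ 0.506907.
With a = amp(|0⟩) = 0.9784 and b = amp(|1⟩) = 0.2065:
new amp(|0⟩) = (-0.862001)·a + (-0.506907)·b = -0.9481
new amp(|1⟩) = (0.506907)·a + (-0.862001)·b = 0.318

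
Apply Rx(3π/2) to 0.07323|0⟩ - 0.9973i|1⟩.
-0.757|0⟩ + 0.6534i|1⟩

Rx(3π/2) = [[cos(θ/2), −i·sin(θ/2)], [−i·sin(θ/2), cos(θ/2)]]; θ = 3π/2, cos(θ/2) ≈ -0.707107, sin(θ/2) ≈ 0.707107.
With a = amp(|0⟩) = 0.07323 and b = amp(|1⟩) = -0.9973i:
new amp(|0⟩) = (-0.707107)·a + (-0.707107i)·b = -0.757
new amp(|1⟩) = (-0.707107i)·a + (-0.707107)·b = 0.6534i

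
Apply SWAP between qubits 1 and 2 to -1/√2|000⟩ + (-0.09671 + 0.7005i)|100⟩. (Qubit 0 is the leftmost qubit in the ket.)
-1/√2|000⟩ + (-0.09671 + 0.7005i)|100⟩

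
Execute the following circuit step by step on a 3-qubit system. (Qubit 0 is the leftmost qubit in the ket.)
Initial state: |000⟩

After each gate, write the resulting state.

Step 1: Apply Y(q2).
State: i|001⟩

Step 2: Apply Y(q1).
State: -|011⟩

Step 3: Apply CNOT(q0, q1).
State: -|011⟩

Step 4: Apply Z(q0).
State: -|011⟩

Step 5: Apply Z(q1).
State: |011⟩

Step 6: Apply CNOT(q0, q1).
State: |011⟩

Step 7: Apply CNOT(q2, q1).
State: |001⟩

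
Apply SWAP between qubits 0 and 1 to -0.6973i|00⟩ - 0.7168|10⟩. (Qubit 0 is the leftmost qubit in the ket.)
-0.6973i|00⟩ - 0.7168|01⟩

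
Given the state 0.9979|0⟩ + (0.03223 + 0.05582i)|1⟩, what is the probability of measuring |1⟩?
0.004155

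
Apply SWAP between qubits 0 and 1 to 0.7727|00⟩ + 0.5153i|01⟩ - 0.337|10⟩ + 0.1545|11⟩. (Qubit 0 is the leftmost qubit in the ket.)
0.7727|00⟩ - 0.337|01⟩ + 0.5153i|10⟩ + 0.1545|11⟩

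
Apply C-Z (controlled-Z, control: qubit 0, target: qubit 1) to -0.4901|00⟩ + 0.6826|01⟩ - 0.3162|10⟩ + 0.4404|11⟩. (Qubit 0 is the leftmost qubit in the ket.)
-0.4901|00⟩ + 0.6826|01⟩ - 0.3162|10⟩ - 0.4404|11⟩

C-Z leaves the control-|0⟩ kets |00⟩, |01⟩ unchanged and applies Z to qubit 1 on the control-|1⟩ pair (|10⟩, |11⟩).
Z = [[1, 0], [0, -1]].
With a = amp(|10⟩) = -0.3162 and b = amp(|11⟩) = 0.4404:
new amp(|10⟩) = (1)·a = -0.3162
new amp(|11⟩) = (-1)·b = -0.4404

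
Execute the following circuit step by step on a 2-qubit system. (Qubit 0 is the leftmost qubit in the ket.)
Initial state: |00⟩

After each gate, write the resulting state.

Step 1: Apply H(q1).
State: 1/√2|00⟩ + 1/√2|01⟩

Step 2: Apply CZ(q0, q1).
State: 1/√2|00⟩ + 1/√2|01⟩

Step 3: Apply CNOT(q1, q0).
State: 1/√2|00⟩ + 1/√2|11⟩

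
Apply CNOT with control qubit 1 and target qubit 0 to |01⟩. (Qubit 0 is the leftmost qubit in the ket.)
|11⟩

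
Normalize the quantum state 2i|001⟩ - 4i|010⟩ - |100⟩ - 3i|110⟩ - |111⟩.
0.3592i|001⟩ - 0.7184i|010⟩ - 0.1796|100⟩ - 0.5388i|110⟩ - 0.1796|111⟩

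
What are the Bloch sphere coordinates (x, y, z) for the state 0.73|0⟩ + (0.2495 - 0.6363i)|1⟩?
(0.3643, -0.929, 0.06577)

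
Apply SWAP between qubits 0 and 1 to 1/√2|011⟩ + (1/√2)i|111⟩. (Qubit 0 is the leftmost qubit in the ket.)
1/√2|101⟩ + (1/√2)i|111⟩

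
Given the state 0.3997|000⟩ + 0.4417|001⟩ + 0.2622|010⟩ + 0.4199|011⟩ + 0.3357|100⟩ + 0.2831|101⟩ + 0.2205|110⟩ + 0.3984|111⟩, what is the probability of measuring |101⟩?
0.08015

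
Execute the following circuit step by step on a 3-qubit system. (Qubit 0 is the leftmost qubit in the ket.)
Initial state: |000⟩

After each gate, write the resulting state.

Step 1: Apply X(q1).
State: |010⟩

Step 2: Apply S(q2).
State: |010⟩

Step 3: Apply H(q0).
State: 1/√2|010⟩ + 1/√2|110⟩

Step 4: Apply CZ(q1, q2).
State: 1/√2|010⟩ + 1/√2|110⟩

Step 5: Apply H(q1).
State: 1/2|000⟩ - 1/2|010⟩ + 1/2|100⟩ - 1/2|110⟩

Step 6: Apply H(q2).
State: 1/√8|000⟩ + 1/√8|001⟩ - 1/√8|010⟩ - 1/√8|011⟩ + 1/√8|100⟩ + 1/√8|101⟩ - 1/√8|110⟩ - 1/√8|111⟩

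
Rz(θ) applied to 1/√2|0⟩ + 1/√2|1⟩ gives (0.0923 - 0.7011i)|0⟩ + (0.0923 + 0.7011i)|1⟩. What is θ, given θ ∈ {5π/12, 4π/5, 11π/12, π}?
11π/12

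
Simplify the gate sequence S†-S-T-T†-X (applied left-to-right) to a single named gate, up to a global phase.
X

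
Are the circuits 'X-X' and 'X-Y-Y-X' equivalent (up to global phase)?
Yes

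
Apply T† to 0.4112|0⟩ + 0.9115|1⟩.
0.4112|0⟩ + (0.6445 - 0.6445i)|1⟩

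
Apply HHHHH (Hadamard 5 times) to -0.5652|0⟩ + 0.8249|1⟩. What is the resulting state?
0.1836|0⟩ - 0.9829|1⟩

H² = I, so H^5 = H: a single Hadamard. With (a, b) = (-0.5652, 0.8249), H gives ((a + b)/√2, (a − b)/√2) = (0.1836, -0.9829).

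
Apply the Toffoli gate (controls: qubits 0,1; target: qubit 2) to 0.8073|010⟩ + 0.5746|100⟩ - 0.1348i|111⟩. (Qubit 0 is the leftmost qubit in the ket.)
0.8073|010⟩ + 0.5746|100⟩ - 0.1348i|110⟩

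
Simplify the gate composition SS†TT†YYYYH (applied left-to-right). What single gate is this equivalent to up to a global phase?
H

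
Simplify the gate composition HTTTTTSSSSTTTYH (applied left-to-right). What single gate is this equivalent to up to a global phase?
Y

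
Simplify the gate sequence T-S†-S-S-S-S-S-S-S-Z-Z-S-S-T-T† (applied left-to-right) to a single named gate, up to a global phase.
T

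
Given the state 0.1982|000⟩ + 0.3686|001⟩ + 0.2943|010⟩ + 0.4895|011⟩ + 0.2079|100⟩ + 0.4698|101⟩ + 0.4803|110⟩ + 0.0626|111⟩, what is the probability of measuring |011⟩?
0.2396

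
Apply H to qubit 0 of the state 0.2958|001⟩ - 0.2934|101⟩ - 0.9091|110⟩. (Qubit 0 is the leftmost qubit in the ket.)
0.001697|001⟩ - 0.6428|010⟩ + 0.4166|101⟩ + 0.6428|110⟩

H on qubit 0 mixes each pair of kets that differ only in qubit 0: amplitudes (a, b) of (|…0…⟩, |…1…⟩) become ((a + b)/√2, (a − b)/√2). Kets absent from the input have amplitude 0.
(|001⟩, |101⟩): (a, b) = (0.2958, -0.2934) → (0.001697, 0.4166)
(|010⟩, |110⟩): (a, b) = (0, -0.9091) → (-0.6428, 0.6428)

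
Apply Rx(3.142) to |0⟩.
-0.0002037|0⟩ - i|1⟩

Rx(3.142) = [[cos(θ/2), −i·sin(θ/2)], [−i·sin(θ/2), cos(θ/2)]]; θ = 3.142, cos(θ/2) ≈ -0.000203673, sin(θ/2) ≈ 1.
With a = amp(|0⟩) = 1 and b = amp(|1⟩) = 0:
new amp(|0⟩) = (-0.000203673)·a + (-i)·b = -0.0002037
new amp(|1⟩) = (-i)·a + (-0.000203673)·b = -i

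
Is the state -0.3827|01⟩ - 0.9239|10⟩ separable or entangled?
Entangled

Writing the state as a|00⟩ + b|01⟩ + c|10⟩ + d|11⟩, it is a product state iff ad − bc = 0.
Here (a, b, c, d) = (0, -0.3827, -0.9239, 0): ad − bc = (0)(0) − (-0.3827)(-0.9239) = -0.3536 ≠ 0, so the state is entangled.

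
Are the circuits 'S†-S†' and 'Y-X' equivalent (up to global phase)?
Yes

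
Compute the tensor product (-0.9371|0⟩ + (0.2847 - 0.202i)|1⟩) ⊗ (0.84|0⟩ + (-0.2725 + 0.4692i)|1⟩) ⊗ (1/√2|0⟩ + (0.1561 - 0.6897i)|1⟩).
-0.5566|000⟩ + (-0.1229 + 0.5429i)|001⟩ + (0.1806 - 0.3109i)|010⟩ + (-0.2634 - 0.2448i)|011⟩ + (0.1691 - 0.12i)|100⟩ + (-0.0797 - 0.1914i)|101⟩ + (0.01216 + 0.1334i)|110⟩ + (0.1328 + 0.01758i)|111⟩

amp(|b₁b₂…⟩) = product of the factor amplitudes for bits b₁, b₂, …; only kets whose every factor amplitude is nonzero survive.
|000⟩: (-0.9371)(0.84)(1/√2) = -0.5566
|001⟩: (-0.9371)(0.84)(0.1561 - 0.6897i) = (-0.1229 + 0.5429i)
|010⟩: (-0.9371)(-0.2725 + 0.4692i)(1/√2) = (0.1806 - 0.3109i)
|011⟩: (-0.9371)(-0.2725 + 0.4692i)(0.1561 - 0.6897i) = (-0.2634 - 0.2448i)
|100⟩: (0.2847 - 0.202i)(0.84)(1/√2) = (0.1691 - 0.12i)
|101⟩: (0.2847 - 0.202i)(0.84)(0.1561 - 0.6897i) = (-0.0797 - 0.1914i)
|110⟩: (0.2847 - 0.202i)(-0.2725 + 0.4692i)(1/√2) = (0.01216 + 0.1334i)
|111⟩: (0.2847 - 0.202i)(-0.2725 + 0.4692i)(0.1561 - 0.6897i) = (0.1328 + 0.01758i)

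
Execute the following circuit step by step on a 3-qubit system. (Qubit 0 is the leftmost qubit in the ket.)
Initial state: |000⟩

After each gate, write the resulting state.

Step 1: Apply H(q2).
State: 1/√2|000⟩ + 1/√2|001⟩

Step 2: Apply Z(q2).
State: 1/√2|000⟩ - 1/√2|001⟩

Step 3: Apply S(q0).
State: 1/√2|000⟩ - 1/√2|001⟩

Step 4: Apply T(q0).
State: 1/√2|000⟩ - 1/√2|001⟩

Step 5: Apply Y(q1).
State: (1/√2)i|010⟩ - (1/√2)i|011⟩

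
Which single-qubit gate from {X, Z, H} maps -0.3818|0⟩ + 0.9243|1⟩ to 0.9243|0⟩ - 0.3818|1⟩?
X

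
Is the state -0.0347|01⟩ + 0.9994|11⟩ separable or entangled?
Separable

Writing the state as a|00⟩ + b|01⟩ + c|10⟩ + d|11⟩, it is a product state iff ad − bc = 0.
Here (a, b, c, d) = (0, -0.0347, 0, 0.9994): ad − bc = (0)(0.9994) − (-0.0347)(0) = 0, so the state is separable.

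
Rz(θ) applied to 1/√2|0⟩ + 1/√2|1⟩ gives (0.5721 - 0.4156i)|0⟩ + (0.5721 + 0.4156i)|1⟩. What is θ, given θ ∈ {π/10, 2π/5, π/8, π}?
2π/5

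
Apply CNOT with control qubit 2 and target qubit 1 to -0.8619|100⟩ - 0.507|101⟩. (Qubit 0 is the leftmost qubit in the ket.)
-0.8619|100⟩ - 0.507|111⟩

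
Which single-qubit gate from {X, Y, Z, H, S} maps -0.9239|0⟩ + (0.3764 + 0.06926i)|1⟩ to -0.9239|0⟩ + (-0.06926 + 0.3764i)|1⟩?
S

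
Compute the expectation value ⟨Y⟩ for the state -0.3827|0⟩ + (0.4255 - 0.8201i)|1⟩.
0.6277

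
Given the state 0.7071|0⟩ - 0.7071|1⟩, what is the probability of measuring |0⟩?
0.5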